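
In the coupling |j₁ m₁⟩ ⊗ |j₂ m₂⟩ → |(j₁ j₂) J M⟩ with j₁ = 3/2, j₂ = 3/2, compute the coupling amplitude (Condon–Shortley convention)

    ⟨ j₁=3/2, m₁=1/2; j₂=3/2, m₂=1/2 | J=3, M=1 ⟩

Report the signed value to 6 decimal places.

+√(3/5) = +0.774597

j₁+j₂−J=0  J+j₁−j₂=3  J−j₁+j₂=3  j₁+j₂+J+1=7
(j₁±m₁, j₂±m₂, J±M) = (2,1,2,1,4,2)
P² = 48/5
sum k=0..0:
  [0] +1/4 = 1/4
S = 1/4
C² = P²·S² = 3/5 ; C = +0.774597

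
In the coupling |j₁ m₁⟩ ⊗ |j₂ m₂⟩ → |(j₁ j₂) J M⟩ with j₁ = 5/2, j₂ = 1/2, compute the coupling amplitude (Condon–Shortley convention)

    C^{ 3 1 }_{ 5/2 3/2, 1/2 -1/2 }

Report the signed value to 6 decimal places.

+0.577350

√[7·0!5!1!/7! · 4!1!0!1!4!2!] = √(192)
  +(−1)^0/∏(0,0,1,0,4,1)! = 1/24  (running 1/24)
⟨..|..⟩ = √(192)·(1/24) = +0.577350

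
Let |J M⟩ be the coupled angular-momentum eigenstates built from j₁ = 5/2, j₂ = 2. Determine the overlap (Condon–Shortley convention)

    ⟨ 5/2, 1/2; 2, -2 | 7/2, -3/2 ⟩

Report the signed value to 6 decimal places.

+0.617213  (= +√(8/21))

j₁+j₂−J=1  J+j₁−j₂=4  J−j₁+j₂=3  j₁+j₂+J+1=9
(j₁±m₁, j₂±m₂, J±M) = (3,2,0,4,2,5)
P² = 1536/7
sum k=0..0:
  [0] +1/24 = 1/24
S = 1/24
C² = P²·S² = 8/21 ; C = +0.617213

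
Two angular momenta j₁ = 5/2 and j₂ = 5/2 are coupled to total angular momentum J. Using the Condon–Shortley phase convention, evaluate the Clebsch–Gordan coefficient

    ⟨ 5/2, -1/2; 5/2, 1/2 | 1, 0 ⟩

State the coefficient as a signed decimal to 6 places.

√[3·4!1!1!/7! · 2!3!3!2!1!1!] = √(72/35)
  +(−1)^2/∏(2,2,1,1,0,0)! = 1/4  (running 1/4)
  +(−1)^3/∏(3,1,0,0,1,1)! = -1/6  (running 1/12)
⟨..|..⟩ = √(72/35)·(1/12) = +0.119523

+0.119523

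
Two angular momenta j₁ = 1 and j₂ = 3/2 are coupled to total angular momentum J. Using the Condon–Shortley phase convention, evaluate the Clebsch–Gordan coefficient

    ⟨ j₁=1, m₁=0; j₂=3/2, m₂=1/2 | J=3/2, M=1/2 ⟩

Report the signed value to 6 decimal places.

−√(1/15) ≈ -0.258199

j₁+j₂−J=1  J+j₁−j₂=1  J−j₁+j₂=2  j₁+j₂+J+1=5
(j₁±m₁, j₂±m₂, J±M) = (1,1,2,1,2,1)
P² = 4/15
sum k=0..1:
  [0] +1/2 = 1/2
  [1] −1/1 = -1
S = -1/2
C² = P²·S² = 1/15 ; C = -0.258199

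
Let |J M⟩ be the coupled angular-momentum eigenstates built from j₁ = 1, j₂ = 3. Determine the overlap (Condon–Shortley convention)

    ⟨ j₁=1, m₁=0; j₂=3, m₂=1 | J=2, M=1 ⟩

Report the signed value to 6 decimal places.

−√(8/21) ≈ -0.617213

√[5·2!0!4!/7! · 1!1!4!2!3!1!] = √(96/7)
  +(−1)^1/∏(1,1,0,3,0,1)! = -1/6  (running -1/6)
⟨..|..⟩ = √(96/7)·(-1/6) = -0.617213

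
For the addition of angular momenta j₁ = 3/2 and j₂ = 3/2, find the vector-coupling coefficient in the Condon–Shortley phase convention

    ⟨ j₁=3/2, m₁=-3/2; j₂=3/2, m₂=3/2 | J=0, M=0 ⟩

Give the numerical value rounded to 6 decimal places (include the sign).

-0.500000  (= −√(1/4))

√[1·3!0!0!/4! · 0!3!3!0!0!0!] = √(9)
  +(−1)^3/∏(3,0,0,0,0,0)! = -1/6  (running -1/6)
⟨..|..⟩ = √(9)·(-1/6) = -0.500000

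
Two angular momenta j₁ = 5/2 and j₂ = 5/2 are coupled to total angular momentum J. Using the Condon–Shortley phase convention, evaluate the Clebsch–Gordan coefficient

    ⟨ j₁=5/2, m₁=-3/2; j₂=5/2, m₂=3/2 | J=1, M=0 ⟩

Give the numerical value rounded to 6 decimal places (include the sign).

-0.358569  (= −√(9/70))

triangle: 4!·1!·1!/7! = 24/5040
(j±m)!: 1!·4!·4!·1!·1!·1! = 576
prefactor² = (2J+1)·Δ·N² = 288/35
  k=3: −1/(3!·1!·1!·1!·0!·0!) = -1/6
  k=4: +1/(4!·0!·0!·0!·1!·1!) = 1/24
Σ = -1/8  ⇒  CG² = 288/35·(-1/8)² = 9/70
CG = −√(9/70) = -0.358569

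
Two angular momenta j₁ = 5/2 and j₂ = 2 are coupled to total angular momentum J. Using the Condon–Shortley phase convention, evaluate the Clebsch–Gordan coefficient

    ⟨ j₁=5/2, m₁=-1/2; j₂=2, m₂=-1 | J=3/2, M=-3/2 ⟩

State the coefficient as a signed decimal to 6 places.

−√(9/35) ≈ -0.507093

√[4·3!2!1!/7! · 2!3!1!3!0!3!] = √(144/35)
  +(−1)^1/∏(1,2,2,0,0,1)! = -1/4  (running -1/4)
⟨..|..⟩ = √(144/35)·(-1/4) = -0.507093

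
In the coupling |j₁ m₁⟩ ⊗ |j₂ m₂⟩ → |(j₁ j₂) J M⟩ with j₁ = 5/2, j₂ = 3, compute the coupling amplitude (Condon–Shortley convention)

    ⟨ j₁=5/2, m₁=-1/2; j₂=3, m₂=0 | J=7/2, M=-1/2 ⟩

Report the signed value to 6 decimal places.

j₁+j₂−J=2  J+j₁−j₂=3  J−j₁+j₂=4  j₁+j₂+J+1=10
(j₁±m₁, j₂±m₂, J±M) = (2,3,3,3,3,4)
P² = 6912/175
sum k=0..2:
  [0] +1/72 = 1/72
  [1] −1/8 = -1/8
  [2] +1/24 = 1/24
S = -5/72
C² = P²·S² = 4/21 ; C = -0.436436

−√(4/21) ≈ -0.436436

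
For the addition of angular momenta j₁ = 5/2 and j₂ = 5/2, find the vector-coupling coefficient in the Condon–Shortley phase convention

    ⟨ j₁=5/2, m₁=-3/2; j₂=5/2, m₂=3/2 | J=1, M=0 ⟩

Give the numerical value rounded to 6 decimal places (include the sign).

j₁+j₂−J=4  J+j₁−j₂=1  J−j₁+j₂=1  j₁+j₂+J+1=7
(j₁±m₁, j₂±m₂, J±M) = (1,4,4,1,1,1)
P² = 288/35
sum k=3..4:
  [3] −1/6 = -1/6
  [4] +1/24 = 1/24
S = -1/8
C² = P²·S² = 9/70 ; C = -0.358569

-0.358569  (= −√(9/70))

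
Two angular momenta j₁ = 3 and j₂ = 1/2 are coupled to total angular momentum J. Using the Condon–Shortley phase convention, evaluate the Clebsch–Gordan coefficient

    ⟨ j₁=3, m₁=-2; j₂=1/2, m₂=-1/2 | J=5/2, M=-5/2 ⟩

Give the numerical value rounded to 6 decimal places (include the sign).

+√(1/7) ≈ +0.377964

triangle: 1!·5!·0!/7! = 120/5040
(j±m)!: 1!·5!·0!·1!·0!·5! = 14400
prefactor² = (2J+1)·Δ·N² = 14400/7
  k=0: +1/(0!·1!·5!·0!·0!·0!) = 1/120
Σ = 1/120  ⇒  CG² = 14400/7·1/120² = 1/7
CG = +√(1/7) = +0.377964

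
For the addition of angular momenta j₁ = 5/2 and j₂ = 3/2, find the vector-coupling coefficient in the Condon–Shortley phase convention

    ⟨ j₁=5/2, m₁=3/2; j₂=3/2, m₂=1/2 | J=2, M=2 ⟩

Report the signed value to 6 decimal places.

j₁+j₂−J=2  J+j₁−j₂=3  J−j₁+j₂=1  j₁+j₂+J+1=7
(j₁±m₁, j₂±m₂, J±M) = (4,1,2,1,4,0)
P² = 96/7
sum k=1..1:
  [1] −1/6 = -1/6
S = -1/6
C² = P²·S² = 8/21 ; C = -0.617213

−√(8/21) ≈ -0.617213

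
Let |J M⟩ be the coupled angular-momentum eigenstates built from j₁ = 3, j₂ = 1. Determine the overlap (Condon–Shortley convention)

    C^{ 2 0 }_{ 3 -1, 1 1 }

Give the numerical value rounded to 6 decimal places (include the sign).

triangle: 2!·4!·0!/7! = 48/5040
(j±m)!: 2!·4!·2!·0!·2!·2! = 384
prefactor² = (2J+1)·Δ·N² = 128/7
  k=2: +1/(2!·0!·2!·0!·2!·0!) = 1/8
Σ = 1/8  ⇒  CG² = 128/7·1/8² = 2/7
CG = +√(2/7) = +0.534522

+0.534522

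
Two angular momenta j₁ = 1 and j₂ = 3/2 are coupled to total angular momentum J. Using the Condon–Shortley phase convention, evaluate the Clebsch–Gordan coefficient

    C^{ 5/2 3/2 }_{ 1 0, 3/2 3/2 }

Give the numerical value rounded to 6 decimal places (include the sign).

+√(2/5) = +0.632456

j₁+j₂−J=0  J+j₁−j₂=2  J−j₁+j₂=3  j₁+j₂+J+1=6
(j₁±m₁, j₂±m₂, J±M) = (1,1,3,0,4,1)
P² = 72/5
sum k=0..0:
  [0] +1/6 = 1/6
S = 1/6
C² = P²·S² = 2/5 ; C = +0.632456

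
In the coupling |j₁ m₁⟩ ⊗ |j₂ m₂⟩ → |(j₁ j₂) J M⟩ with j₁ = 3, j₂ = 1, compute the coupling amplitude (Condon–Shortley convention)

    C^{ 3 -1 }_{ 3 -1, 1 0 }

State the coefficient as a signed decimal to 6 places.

−√(1/12) ≈ -0.288675

√[7·1!5!1!/8! · 2!4!1!1!2!4!] = √(48)
  +(−1)^0/∏(0,1,4,1,1,0)! = 1/24  (running 1/24)
  +(−1)^1/∏(1,0,3,0,2,1)! = -1/12  (running -1/24)
⟨..|..⟩ = √(48)·(-1/24) = -0.288675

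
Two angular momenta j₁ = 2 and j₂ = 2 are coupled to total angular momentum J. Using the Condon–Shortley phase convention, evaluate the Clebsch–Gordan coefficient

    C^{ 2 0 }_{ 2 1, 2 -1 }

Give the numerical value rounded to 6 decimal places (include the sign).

triangle: 2!*2!*2!/7! = 8/5040
(j±m)!: 3!*1!*1!*3!*2!*2! = 144
prefactor² = (2J+1)*Δ*N² = 8/7
  k=0: +1/(0!*2!*1!*1!*1!*1!) = 1/2
  k=1: −1/(1!*1!*0!*0!*2!*2!) = -1/4
Σ = 1/4  ⇒  CG² = 8/7*1/4² = 1/14
CG = +√(1/14) = +0.267261

+0.267261  (= +√(1/14))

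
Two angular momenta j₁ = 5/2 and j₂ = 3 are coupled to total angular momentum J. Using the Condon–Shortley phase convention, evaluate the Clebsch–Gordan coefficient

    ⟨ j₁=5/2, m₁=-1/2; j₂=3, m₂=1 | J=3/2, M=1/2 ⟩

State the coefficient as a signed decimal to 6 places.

√[4·4!1!2!/8! · 2!3!4!2!2!1!] = √(192/35)
  +(−1)^2/∏(2,2,1,2,0,0)! = 1/8  (running 1/8)
  +(−1)^3/∏(3,1,0,1,1,1)! = -1/6  (running -1/24)
⟨..|..⟩ = √(192/35)·(-1/24) = -0.097590

-0.097590  (= −√(1/105))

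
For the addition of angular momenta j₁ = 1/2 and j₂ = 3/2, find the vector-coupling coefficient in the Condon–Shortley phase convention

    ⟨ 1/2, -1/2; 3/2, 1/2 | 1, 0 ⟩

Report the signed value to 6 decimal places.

√[3·1!0!2!/4! · 0!1!2!1!1!1!] = √(1/2)
  +(−1)^1/∏(1,0,0,1,0,1)! = -1  (running -1)
⟨..|..⟩ = √(1/2)·(-1) = -0.707107

−√(1/2) = -0.707107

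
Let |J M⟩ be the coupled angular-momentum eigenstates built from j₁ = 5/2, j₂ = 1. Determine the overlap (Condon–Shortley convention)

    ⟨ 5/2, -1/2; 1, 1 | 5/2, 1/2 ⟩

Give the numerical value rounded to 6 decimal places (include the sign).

triangle: 1!×4!×1!/7! = 24/5040
(j±m)!: 2!×3!×2!×0!×3!×2! = 288
prefactor² = (2J+1)×Δ×N² = 288/35
  k=1: −1/(1!×0!×2!×1!×2!×0!) = -1/4
Σ = -1/4  ⇒  CG² = 288/35×(-1/4)² = 18/35
CG = −√(18/35) = -0.717137

−√(18/35) = -0.717137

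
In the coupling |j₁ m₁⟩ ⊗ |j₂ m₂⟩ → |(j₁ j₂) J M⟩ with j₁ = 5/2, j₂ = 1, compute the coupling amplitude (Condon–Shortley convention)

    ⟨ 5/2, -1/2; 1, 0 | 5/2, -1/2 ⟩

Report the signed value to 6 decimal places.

triangle: 1!·4!·1!/7! = 24/5040
(j±m)!: 2!·3!·1!·1!·2!·3! = 144
prefactor² = (2J+1)·Δ·N² = 144/35
  k=0: +1/(0!·1!·3!·1!·1!·0!) = 1/6
  k=1: −1/(1!·0!·2!·0!·2!·1!) = -1/4
Σ = -1/12  ⇒  CG² = 144/35·(-1/12)² = 1/35
CG = −√(1/35) = -0.169031

-0.169031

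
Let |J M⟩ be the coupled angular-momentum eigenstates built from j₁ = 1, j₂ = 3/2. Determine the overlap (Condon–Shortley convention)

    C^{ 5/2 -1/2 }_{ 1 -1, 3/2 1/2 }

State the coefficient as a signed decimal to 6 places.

+0.547723

triangle: 0!*2!*3!/6! = 12/720
(j±m)!: 0!*2!*2!*1!*2!*3! = 48
prefactor² = (2J+1)*Δ*N² = 24/5
  k=0: +1/(0!*0!*2!*2!*0!*1!) = 1/4
Σ = 1/4  ⇒  CG² = 24/5*1/4² = 3/10
CG = +√(3/10) = +0.547723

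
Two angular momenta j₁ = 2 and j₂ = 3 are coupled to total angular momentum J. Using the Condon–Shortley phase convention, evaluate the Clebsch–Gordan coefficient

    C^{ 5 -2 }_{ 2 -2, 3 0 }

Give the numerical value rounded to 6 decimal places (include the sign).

√[11·0!4!6!/11! · 0!4!3!3!3!7!] = √(124416)
  +(−1)^0/∏(0,0,4,3,0,3)! = 1/864  (running 1/864)
⟨..|..⟩ = √(124416)·(1/864) = +0.408248

+0.408248  (= +√(1/6))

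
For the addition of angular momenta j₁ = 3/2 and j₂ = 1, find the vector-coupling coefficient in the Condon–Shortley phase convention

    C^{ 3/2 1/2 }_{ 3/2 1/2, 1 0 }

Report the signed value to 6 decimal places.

triangle: 1!·2!·1!/5! = 2/120
(j±m)!: 2!·1!·1!·1!·2!·1! = 4
prefactor² = (2J+1)·Δ·N² = 4/15
  k=0: +1/(0!·1!·1!·1!·1!·0!) = 1
  k=1: −1/(1!·0!·0!·0!·2!·1!) = -1/2
Σ = 1/2  ⇒  CG² = 4/15·1/2² = 1/15
CG = +√(1/15) = +0.258199

+√(1/15) ≈ +0.258199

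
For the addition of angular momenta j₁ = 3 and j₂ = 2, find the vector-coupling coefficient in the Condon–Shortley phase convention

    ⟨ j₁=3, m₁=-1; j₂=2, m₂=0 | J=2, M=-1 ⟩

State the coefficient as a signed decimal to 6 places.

+0.377964  (= +√(1/7))

j₁+j₂−J=3  J+j₁−j₂=3  J−j₁+j₂=1  j₁+j₂+J+1=8
(j₁±m₁, j₂±m₂, J±M) = (2,4,2,2,1,3)
P² = 36/7
sum k=1..2:
  [1] −1/12 = -1/12
  [2] +1/4 = 1/4
S = 1/6
C² = P²·S² = 1/7 ; C = +0.377964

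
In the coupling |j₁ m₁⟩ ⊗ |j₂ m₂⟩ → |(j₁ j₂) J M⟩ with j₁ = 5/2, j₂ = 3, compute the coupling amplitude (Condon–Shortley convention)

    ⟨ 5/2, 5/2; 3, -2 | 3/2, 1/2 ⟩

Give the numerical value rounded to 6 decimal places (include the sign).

+√(5/21) ≈ +0.487950

triangle: 4!·1!·2!/8! = 48/40320
(j±m)!: 5!·0!·1!·5!·2!·1! = 28800
prefactor² = (2J+1)·Δ·N² = 960/7
  k=0: +1/(0!·4!·0!·1!·1!·1!) = 1/24
Σ = 1/24  ⇒  CG² = 960/7·1/24² = 5/21
CG = +√(5/21) = +0.487950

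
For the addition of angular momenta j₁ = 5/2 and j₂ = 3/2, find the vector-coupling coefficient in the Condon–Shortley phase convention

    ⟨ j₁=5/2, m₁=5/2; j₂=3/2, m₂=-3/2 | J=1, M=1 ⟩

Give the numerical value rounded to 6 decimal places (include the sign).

√[3·3!2!0!/6! · 5!0!0!3!2!0!] = √(72)
  +(−1)^0/∏(0,3,0,0,2,0)! = 1/12  (running 1/12)
⟨..|..⟩ = √(72)·(1/12) = +0.707107

+0.707107  (= +√(1/2))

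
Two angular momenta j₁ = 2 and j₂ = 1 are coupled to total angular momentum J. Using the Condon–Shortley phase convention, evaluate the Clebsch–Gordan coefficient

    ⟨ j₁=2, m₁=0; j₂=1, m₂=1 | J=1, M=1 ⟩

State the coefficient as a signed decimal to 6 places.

+0.316228

√[3·2!2!0!/5! · 2!2!2!0!2!0!] = √(8/5)
  +(−1)^2/∏(2,0,0,0,2,0)! = 1/4  (running 1/4)
⟨..|..⟩ = √(8/5)·(1/4) = +0.316228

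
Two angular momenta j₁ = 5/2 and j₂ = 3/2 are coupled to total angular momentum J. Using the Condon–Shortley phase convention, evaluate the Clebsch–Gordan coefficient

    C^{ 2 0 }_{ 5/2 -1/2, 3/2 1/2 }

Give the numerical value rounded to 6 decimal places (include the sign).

triangle: 2!·3!·1!/7! = 12/5040
(j±m)!: 2!·3!·2!·1!·2!·2! = 96
prefactor² = (2J+1)·Δ·N² = 8/7
  k=1: −1/(1!·1!·2!·1!·1!·0!) = -1/2
  k=2: +1/(2!·0!·1!·0!·2!·1!) = 1/4
Σ = -1/4  ⇒  CG² = 8/7·(-1/4)² = 1/14
CG = −√(1/14) = -0.267261

-0.267261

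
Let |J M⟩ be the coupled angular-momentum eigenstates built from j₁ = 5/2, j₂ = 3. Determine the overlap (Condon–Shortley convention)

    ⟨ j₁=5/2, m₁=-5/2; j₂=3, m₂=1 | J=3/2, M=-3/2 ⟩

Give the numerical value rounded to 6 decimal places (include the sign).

+√(1/14) ≈ +0.267261

j₁+j₂−J=4  J+j₁−j₂=1  J−j₁+j₂=2  j₁+j₂+J+1=8
(j₁±m₁, j₂±m₂, J±M) = (0,5,4,2,0,3)
P² = 1152/7
sum k=4..4:
  [4] +1/48 = 1/48
S = 1/48
C² = P²·S² = 1/14 ; C = +0.267261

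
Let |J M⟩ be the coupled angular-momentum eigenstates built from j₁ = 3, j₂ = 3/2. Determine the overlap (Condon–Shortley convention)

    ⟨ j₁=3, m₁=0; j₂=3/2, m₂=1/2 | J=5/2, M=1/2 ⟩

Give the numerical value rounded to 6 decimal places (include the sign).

triangle: 2!*4!*1!/8! = 48/40320
(j±m)!: 3!*3!*2!*1!*3!*2! = 864
prefactor² = (2J+1)*Δ*N² = 216/35
  k=1: −1/(1!*1!*2!*1!*2!*0!) = -1/4
  k=2: +1/(2!*0!*1!*0!*3!*1!) = 1/12
Σ = -1/6  ⇒  CG² = 216/35*(-1/6)² = 6/35
CG = −√(6/35) = -0.414039

-0.414039  (= −√(6/35))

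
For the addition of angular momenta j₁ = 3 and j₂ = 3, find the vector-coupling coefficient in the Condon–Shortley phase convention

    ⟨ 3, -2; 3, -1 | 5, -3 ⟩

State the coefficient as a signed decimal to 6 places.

−√(1/6) = -0.408248

triangle: 1!×5!×5!/12! = 14400/479001600
(j±m)!: 1!×5!×2!×4!×2!×8! = 464486400
prefactor² = (2J+1)×Δ×N² = 153600
  k=0: +1/(0!×1!×5!×2!×0!×3!) = 1/1440
  k=1: −1/(1!×0!×4!×1!×1!×4!) = -1/576
Σ = -1/960  ⇒  CG² = 153600×(-1/960)² = 1/6
CG = −√(1/6) = -0.408248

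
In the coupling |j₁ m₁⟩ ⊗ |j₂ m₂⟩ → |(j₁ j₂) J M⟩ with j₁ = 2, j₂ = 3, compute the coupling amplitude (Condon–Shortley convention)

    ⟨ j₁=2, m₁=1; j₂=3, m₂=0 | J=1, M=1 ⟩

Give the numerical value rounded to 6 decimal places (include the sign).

-0.292770  (= −√(3/35))

triangle: 4!*0!*2!/7! = 48/5040
(j±m)!: 3!*1!*3!*3!*2!*0! = 432
prefactor² = (2J+1)*Δ*N² = 432/35
  k=1: −1/(1!*3!*0!*2!*0!*0!) = -1/12
Σ = -1/12  ⇒  CG² = 432/35*(-1/12)² = 3/35
CG = −√(3/35) = -0.292770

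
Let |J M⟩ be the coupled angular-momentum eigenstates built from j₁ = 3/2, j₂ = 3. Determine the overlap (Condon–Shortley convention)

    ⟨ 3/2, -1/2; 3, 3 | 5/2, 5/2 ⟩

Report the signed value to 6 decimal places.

+√(15/28) ≈ +0.731925

triangle: 2!*1!*4!/8! = 48/40320
(j±m)!: 1!*2!*6!*0!*5!*0! = 172800
prefactor² = (2J+1)*Δ*N² = 8640/7
  k=2: +1/(2!*0!*0!*4!*1!*0!) = 1/48
Σ = 1/48  ⇒  CG² = 8640/7*1/48² = 15/28
CG = +√(15/28) = +0.731925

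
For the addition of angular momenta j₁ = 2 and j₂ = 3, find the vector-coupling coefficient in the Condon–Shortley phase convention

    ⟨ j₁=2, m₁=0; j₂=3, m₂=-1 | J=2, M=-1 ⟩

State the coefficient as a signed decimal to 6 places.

-0.377964

√[5·3!1!3!/8! · 2!2!2!4!1!3!] = √(36/7)
  +(−1)^1/∏(1,2,1,1,0,2)! = -1/4  (running -1/4)
  +(−1)^2/∏(2,1,0,0,1,3)! = 1/12  (running -1/6)
⟨..|..⟩ = √(36/7)·(-1/6) = -0.377964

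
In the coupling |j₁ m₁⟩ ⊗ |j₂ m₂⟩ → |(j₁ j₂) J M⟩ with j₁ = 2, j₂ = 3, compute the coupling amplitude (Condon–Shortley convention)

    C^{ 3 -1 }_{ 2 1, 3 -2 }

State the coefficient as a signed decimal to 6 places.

√[7·2!2!4!/9! · 3!1!1!5!2!4!] = √(64)
  +(−1)^0/∏(0,2,1,1,1,3)! = 1/12  (running 1/12)
  +(−1)^1/∏(1,1,0,0,2,4)! = -1/48  (running 1/16)
⟨..|..⟩ = √(64)·(1/16) = +0.500000

+√(1/4) = +0.500000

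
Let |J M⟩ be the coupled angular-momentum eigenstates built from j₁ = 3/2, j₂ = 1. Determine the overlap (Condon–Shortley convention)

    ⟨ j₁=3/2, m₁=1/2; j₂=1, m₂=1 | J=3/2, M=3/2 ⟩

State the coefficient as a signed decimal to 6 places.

triangle: 1!·2!·1!/5! = 2/120
(j±m)!: 2!·1!·2!·0!·3!·0! = 24
prefactor² = (2J+1)·Δ·N² = 8/5
  k=1: −1/(1!·0!·0!·1!·2!·0!) = -1/2
Σ = -1/2  ⇒  CG² = 8/5·(-1/2)² = 2/5
CG = −√(2/5) = -0.632456

-0.632456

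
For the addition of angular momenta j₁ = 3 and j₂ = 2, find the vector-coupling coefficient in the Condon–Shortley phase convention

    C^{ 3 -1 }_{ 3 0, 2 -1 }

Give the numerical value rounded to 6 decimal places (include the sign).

−√(1/30) = -0.182574

√[7·2!4!2!/9! · 3!3!1!3!2!4!] = √(96/5)
  +(−1)^0/∏(0,2,3,1,1,1)! = 1/12  (running 1/12)
  +(−1)^1/∏(1,1,2,0,2,2)! = -1/8  (running -1/24)
⟨..|..⟩ = √(96/5)·(-1/24) = -0.182574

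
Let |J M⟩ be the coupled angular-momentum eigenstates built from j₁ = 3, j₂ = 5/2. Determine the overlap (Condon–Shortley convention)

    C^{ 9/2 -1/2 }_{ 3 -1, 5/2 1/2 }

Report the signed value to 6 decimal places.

−√(160/693) = -0.480500

j₁+j₂−J=1  J+j₁−j₂=5  J−j₁+j₂=4  j₁+j₂+J+1=11
(j₁±m₁, j₂±m₂, J±M) = (2,4,3,2,4,5)
P² = 92160/77
sum k=0..1:
  [0] +1/144 = 1/144
  [1] −1/48 = -1/48
S = -1/72
C² = P²·S² = 160/693 ; C = -0.480500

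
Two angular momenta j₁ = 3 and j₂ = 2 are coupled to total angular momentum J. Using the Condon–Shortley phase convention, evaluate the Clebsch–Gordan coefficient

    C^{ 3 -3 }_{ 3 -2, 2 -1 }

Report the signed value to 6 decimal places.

-0.645497  (= −√(5/12))

√[7·2!4!2!/9! · 1!5!1!3!0!6!] = √(960)
  +(−1)^1/∏(1,1,4,0,0,2)! = -1/48  (running -1/48)
⟨..|..⟩ = √(960)·(-1/48) = -0.645497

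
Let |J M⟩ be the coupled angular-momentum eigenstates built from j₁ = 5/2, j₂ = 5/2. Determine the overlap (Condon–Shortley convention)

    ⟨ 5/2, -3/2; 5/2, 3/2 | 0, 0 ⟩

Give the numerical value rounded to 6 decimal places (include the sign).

√[1·5!0!0!/6! · 1!4!4!1!0!0!] = √(96)
  +(−1)^4/∏(4,1,0,0,0,0)! = 1/24  (running 1/24)
⟨..|..⟩ = √(96)·(1/24) = +0.408248

+0.408248  (= +√(1/6))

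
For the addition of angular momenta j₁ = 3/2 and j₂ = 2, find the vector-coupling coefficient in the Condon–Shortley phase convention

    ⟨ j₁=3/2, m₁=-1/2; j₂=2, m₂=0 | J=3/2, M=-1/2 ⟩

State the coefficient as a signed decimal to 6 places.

j₁+j₂−J=2  J+j₁−j₂=1  J−j₁+j₂=2  j₁+j₂+J+1=6
(j₁±m₁, j₂±m₂, J±M) = (1,2,2,2,1,2)
P² = 16/45
sum k=1..2:
  [1] −1/1 = -1
  [2] +1/4 = 1/4
S = -3/4
C² = P²·S² = 1/5 ; C = -0.447214

-0.447214  (= −√(1/5))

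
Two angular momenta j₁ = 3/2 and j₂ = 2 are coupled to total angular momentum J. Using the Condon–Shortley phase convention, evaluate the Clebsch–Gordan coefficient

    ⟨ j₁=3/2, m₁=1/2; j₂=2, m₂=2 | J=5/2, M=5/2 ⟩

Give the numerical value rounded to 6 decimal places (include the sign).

-0.755929  (= −√(4/7))

triangle: 1!×2!×3!/7! = 12/5040
(j±m)!: 2!×1!×4!×0!×5!×0! = 5760
prefactor² = (2J+1)×Δ×N² = 576/7
  k=1: −1/(1!×0!×0!×3!×2!×0!) = -1/12
Σ = -1/12  ⇒  CG² = 576/7×(-1/12)² = 4/7
CG = −√(4/7) = -0.755929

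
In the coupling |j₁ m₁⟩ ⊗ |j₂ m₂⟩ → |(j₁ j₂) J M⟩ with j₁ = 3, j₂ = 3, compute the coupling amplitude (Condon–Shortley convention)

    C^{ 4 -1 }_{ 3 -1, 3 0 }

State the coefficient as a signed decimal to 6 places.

j₁+j₂−J=2  J+j₁−j₂=4  J−j₁+j₂=4  j₁+j₂+J+1=11
(j₁±m₁, j₂±m₂, J±M) = (2,4,3,3,3,5)
P² = 124416/385
sum k=0..2:
  [0] +1/288 = 1/288
  [1] −1/24 = -1/24
  [2] +1/48 = 1/48
S = -5/288
C² = P²·S² = 15/154 ; C = -0.312094

−√(15/154) ≈ -0.312094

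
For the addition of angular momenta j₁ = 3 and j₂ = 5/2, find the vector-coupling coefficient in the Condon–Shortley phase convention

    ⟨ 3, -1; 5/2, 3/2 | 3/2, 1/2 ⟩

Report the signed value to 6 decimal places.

-0.483046  (= −√(7/30))

triangle: 4!*2!*1!/8! = 48/40320
(j±m)!: 2!*4!*4!*1!*2!*1! = 2304
prefactor² = (2J+1)*Δ*N² = 384/35
  k=3: −1/(3!*1!*1!*1!*1!*0!) = -1/6
  k=4: +1/(4!*0!*0!*0!*2!*1!) = 1/48
Σ = -7/48  ⇒  CG² = 384/35*(-7/48)² = 7/30
CG = −√(7/30) = -0.483046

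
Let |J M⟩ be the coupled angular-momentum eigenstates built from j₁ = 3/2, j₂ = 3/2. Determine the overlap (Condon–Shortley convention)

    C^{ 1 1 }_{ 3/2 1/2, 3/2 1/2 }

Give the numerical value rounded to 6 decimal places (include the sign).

−√(2/5) ≈ -0.632456

j₁+j₂−J=2  J+j₁−j₂=1  J−j₁+j₂=1  j₁+j₂+J+1=5
(j₁±m₁, j₂±m₂, J±M) = (2,1,2,1,2,0)
P² = 2/5
sum k=1..1:
  [1] −1/1 = -1
S = -1
C² = P²·S² = 2/5 ; C = -0.632456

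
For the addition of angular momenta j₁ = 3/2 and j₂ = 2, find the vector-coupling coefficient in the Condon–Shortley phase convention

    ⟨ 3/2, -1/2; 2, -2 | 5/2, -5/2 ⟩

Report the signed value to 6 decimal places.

+√(4/7) = +0.755929

triangle: 1!×2!×3!/7! = 12/5040
(j±m)!: 1!×2!×0!×4!×0!×5! = 5760
prefactor² = (2J+1)×Δ×N² = 576/7
  k=0: +1/(0!×1!×2!×0!×0!×3!) = 1/12
Σ = 1/12  ⇒  CG² = 576/7×1/12² = 4/7
CG = +√(4/7) = +0.755929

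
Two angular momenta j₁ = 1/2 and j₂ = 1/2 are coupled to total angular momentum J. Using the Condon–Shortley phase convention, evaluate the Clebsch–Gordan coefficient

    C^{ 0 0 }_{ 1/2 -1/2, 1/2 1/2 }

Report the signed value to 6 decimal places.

−√(1/2) = -0.707107

j₁+j₂−J=1  J+j₁−j₂=0  J−j₁+j₂=0  j₁+j₂+J+1=2
(j₁±m₁, j₂±m₂, J±M) = (0,1,1,0,0,0)
P² = 1/2
sum k=1..1:
  [1] −1/1 = -1
S = -1
C² = P²·S² = 1/2 ; C = -0.707107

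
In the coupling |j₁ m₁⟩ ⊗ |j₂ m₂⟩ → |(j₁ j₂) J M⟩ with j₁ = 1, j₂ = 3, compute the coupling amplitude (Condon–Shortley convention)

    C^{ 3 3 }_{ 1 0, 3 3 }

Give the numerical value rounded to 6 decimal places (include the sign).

triangle: 1!·1!·5!/8! = 120/40320
(j±m)!: 1!·1!·6!·0!·6!·0! = 518400
prefactor² = (2J+1)·Δ·N² = 10800
  k=1: −1/(1!·0!·0!·5!·1!·0!) = -1/120
Σ = -1/120  ⇒  CG² = 10800·(-1/120)² = 3/4
CG = −√(3/4) = -0.866025

-0.866025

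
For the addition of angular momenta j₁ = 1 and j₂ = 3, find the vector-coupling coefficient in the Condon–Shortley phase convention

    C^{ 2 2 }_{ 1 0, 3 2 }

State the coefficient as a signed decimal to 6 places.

triangle: 2!×0!×4!/7! = 48/5040
(j±m)!: 1!×1!×5!×1!×4!×0! = 2880
prefactor² = (2J+1)×Δ×N² = 960/7
  k=1: −1/(1!×1!×0!×4!×0!×0!) = -1/24
Σ = -1/24  ⇒  CG² = 960/7×(-1/24)² = 5/21
CG = −√(5/21) = -0.487950

-0.487950  (= −√(5/21))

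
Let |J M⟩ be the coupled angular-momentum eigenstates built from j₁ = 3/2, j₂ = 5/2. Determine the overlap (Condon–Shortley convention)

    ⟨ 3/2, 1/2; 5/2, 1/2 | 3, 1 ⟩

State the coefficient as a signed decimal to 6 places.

+0.129099

j₁+j₂−J=1  J+j₁−j₂=2  J−j₁+j₂=4  j₁+j₂+J+1=8
(j₁±m₁, j₂±m₂, J±M) = (2,1,3,2,4,2)
P² = 48/5
sum k=0..1:
  [0] +1/6 = 1/6
  [1] −1/8 = -1/8
S = 1/24
C² = P²·S² = 1/60 ; C = +0.129099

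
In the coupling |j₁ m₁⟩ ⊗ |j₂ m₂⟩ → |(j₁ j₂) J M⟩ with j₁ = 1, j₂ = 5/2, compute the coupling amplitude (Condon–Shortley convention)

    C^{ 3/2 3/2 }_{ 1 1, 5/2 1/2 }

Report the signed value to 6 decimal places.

√[4·2!0!3!/6! · 2!0!3!2!3!0!] = √(48/5)
  +(−1)^0/∏(0,2,0,3,0,0)! = 1/12  (running 1/12)
⟨..|..⟩ = √(48/5)·(1/12) = +0.258199

+0.258199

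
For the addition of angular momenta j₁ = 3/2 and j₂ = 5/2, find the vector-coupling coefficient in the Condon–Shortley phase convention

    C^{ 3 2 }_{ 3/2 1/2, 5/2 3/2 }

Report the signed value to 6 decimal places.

√[7·1!2!4!/8! · 2!1!4!1!5!1!] = √(48)
  +(−1)^0/∏(0,1,1,4,1,0)! = 1/24  (running 1/24)
  +(−1)^1/∏(1,0,0,3,2,1)! = -1/12  (running -1/24)
⟨..|..⟩ = √(48)·(-1/24) = -0.288675

-0.288675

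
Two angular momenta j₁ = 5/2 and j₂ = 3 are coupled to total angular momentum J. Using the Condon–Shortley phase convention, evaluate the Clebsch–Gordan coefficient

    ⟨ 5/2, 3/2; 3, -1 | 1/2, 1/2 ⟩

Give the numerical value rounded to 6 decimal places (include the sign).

-0.308607

√[2·5!0!1!/7! · 4!1!2!4!1!0!] = √(384/7)
  +(−1)^1/∏(1,4,0,1,0,0)! = -1/24  (running -1/24)
⟨..|..⟩ = √(384/7)·(-1/24) = -0.308607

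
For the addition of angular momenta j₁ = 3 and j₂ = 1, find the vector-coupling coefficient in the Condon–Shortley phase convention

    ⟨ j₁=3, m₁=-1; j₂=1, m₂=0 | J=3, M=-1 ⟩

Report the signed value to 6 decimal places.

j₁+j₂−J=1  J+j₁−j₂=5  J−j₁+j₂=1  j₁+j₂+J+1=8
(j₁±m₁, j₂±m₂, J±M) = (2,4,1,1,2,4)
P² = 48
sum k=0..1:
  [0] +1/24 = 1/24
  [1] −1/12 = -1/12
S = -1/24
C² = P²·S² = 1/12 ; C = -0.288675

-0.288675  (= −√(1/12))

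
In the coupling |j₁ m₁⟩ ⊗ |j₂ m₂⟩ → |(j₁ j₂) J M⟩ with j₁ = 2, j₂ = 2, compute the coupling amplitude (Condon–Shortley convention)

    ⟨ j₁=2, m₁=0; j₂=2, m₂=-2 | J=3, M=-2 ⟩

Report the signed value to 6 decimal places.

j₁+j₂−J=1  J+j₁−j₂=3  J−j₁+j₂=3  j₁+j₂+J+1=8
(j₁±m₁, j₂±m₂, J±M) = (2,2,0,4,1,5)
P² = 72
sum k=0..0:
  [0] +1/12 = 1/12
S = 1/12
C² = P²·S² = 1/2 ; C = +0.707107

+√(1/2) ≈ +0.707107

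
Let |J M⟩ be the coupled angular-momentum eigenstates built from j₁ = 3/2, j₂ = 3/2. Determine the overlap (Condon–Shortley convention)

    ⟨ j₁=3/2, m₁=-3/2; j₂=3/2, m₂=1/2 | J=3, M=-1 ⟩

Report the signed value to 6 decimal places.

+√(1/5) = +0.447214

triangle: 0!·3!·3!/7! = 36/5040
(j±m)!: 0!·3!·2!·1!·2!·4! = 576
prefactor² = (2J+1)·Δ·N² = 144/5
  k=0: +1/(0!·0!·3!·2!·0!·1!) = 1/12
Σ = 1/12  ⇒  CG² = 144/5·1/12² = 1/5
CG = +√(1/5) = +0.447214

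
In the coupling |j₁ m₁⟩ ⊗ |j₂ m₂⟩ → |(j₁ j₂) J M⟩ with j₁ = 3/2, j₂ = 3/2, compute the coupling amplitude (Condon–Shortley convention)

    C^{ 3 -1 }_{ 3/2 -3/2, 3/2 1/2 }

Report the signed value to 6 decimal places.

+√(1/5) = +0.447214

j₁+j₂−J=0  J+j₁−j₂=3  J−j₁+j₂=3  j₁+j₂+J+1=7
(j₁±m₁, j₂±m₂, J±M) = (0,3,2,1,2,4)
P² = 144/5
sum k=0..0:
  [0] +1/12 = 1/12
S = 1/12
C² = P²·S² = 1/5 ; C = +0.447214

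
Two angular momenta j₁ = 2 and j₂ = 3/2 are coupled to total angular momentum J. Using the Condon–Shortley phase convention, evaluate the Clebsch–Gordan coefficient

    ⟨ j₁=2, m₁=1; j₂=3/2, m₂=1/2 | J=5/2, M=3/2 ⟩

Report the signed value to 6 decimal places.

+0.169031

j₁+j₂−J=1  J+j₁−j₂=3  J−j₁+j₂=2  j₁+j₂+J+1=7
(j₁±m₁, j₂±m₂, J±M) = (3,1,2,1,4,1)
P² = 144/35
sum k=0..1:
  [0] +1/4 = 1/4
  [1] −1/6 = -1/6
S = 1/12
C² = P²·S² = 1/35 ; C = +0.169031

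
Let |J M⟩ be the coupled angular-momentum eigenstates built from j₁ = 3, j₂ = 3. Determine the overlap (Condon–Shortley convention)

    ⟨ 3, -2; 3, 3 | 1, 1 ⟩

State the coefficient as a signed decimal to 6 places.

-0.327327

√[3·5!1!1!/8! · 1!5!6!0!2!0!] = √(10800/7)
  +(−1)^5/∏(5,0,0,1,1,0)! = -1/120  (running -1/120)
⟨..|..⟩ = √(10800/7)·(-1/120) = -0.327327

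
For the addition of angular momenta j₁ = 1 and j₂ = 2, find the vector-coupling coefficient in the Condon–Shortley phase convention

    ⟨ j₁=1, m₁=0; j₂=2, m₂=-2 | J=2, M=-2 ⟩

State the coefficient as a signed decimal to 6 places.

+√(2/3) ≈ +0.816497

j₁+j₂−J=1  J+j₁−j₂=1  J−j₁+j₂=3  j₁+j₂+J+1=6
(j₁±m₁, j₂±m₂, J±M) = (1,1,0,4,0,4)
P² = 24
sum k=0..0:
  [0] +1/6 = 1/6
S = 1/6
C² = P²·S² = 2/3 ; C = +0.816497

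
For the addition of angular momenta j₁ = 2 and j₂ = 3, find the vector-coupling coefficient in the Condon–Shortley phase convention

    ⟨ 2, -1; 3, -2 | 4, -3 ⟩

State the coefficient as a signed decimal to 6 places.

triangle: 1!·3!·5!/10! = 720/3628800
(j±m)!: 1!·3!·1!·5!·1!·7! = 3628800
prefactor² = (2J+1)·Δ·N² = 6480
  k=0: +1/(0!·1!·3!·1!·0!·4!) = 1/144
  k=1: −1/(1!·0!·2!·0!·1!·5!) = -1/240
Σ = 1/360  ⇒  CG² = 6480·1/360² = 1/20
CG = +√(1/20) = +0.223607

+0.223607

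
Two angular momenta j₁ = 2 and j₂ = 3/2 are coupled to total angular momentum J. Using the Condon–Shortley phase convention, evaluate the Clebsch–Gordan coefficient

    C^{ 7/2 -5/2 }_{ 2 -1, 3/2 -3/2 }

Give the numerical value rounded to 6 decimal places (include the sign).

+0.755929  (= +√(4/7))

j₁+j₂−J=0  J+j₁−j₂=4  J−j₁+j₂=3  j₁+j₂+J+1=8
(j₁±m₁, j₂±m₂, J±M) = (1,3,0,3,1,6)
P² = 5184/7
sum k=0..0:
  [0] +1/36 = 1/36
S = 1/36
C² = P²·S² = 4/7 ; C = +0.755929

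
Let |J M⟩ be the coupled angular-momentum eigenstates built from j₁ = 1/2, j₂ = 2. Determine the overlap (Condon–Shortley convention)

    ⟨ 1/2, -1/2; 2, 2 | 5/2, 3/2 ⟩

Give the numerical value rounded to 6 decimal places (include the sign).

triangle: 0!·1!·4!/6! = 24/720
(j±m)!: 0!·1!·4!·0!·4!·1! = 576
prefactor² = (2J+1)·Δ·N² = 576/5
  k=0: +1/(0!·0!·1!·4!·0!·0!) = 1/24
Σ = 1/24  ⇒  CG² = 576/5·1/24² = 1/5
CG = +√(1/5) = +0.447214

+0.447214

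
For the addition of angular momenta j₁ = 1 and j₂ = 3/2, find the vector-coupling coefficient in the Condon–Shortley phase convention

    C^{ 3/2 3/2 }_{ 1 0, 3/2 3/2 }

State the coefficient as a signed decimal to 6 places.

-0.774597  (= −√(3/5))

triangle: 1!×1!×2!/5! = 2/120
(j±m)!: 1!×1!×3!×0!×3!×0! = 36
prefactor² = (2J+1)×Δ×N² = 12/5
  k=1: −1/(1!×0!×0!×2!×1!×0!) = -1/2
Σ = -1/2  ⇒  CG² = 12/5×(-1/2)² = 3/5
CG = −√(3/5) = -0.774597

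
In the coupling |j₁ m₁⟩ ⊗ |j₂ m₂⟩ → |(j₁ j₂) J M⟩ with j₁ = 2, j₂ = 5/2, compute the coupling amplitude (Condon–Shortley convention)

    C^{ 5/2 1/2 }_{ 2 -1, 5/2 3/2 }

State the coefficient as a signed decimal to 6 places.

+√(6/35) ≈ +0.414039

j₁+j₂−J=2  J+j₁−j₂=2  J−j₁+j₂=3  j₁+j₂+J+1=8
(j₁±m₁, j₂±m₂, J±M) = (1,3,4,1,3,2)
P² = 216/35
sum k=1..2:
  [1] −1/12 = -1/12
  [2] +1/4 = 1/4
S = 1/6
C² = P²·S² = 6/35 ; C = +0.414039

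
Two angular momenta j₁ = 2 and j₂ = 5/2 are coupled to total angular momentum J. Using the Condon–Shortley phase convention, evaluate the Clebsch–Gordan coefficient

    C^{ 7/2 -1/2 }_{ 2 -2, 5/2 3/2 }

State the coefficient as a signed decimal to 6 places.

-0.450749

√[8·1!3!4!/9! · 0!4!4!1!3!4!] = √(9216/35)
  +(−1)^1/∏(1,0,3,3,0,1)! = -1/36  (running -1/36)
⟨..|..⟩ = √(9216/35)·(-1/36) = -0.450749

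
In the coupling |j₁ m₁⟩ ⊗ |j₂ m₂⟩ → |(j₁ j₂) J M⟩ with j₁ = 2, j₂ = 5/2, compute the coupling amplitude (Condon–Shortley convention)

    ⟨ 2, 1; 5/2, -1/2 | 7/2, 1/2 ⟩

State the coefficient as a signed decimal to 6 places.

+0.557773  (= +√(14/45))

j₁+j₂−J=1  J+j₁−j₂=3  J−j₁+j₂=4  j₁+j₂+J+1=9
(j₁±m₁, j₂±m₂, J±M) = (3,1,2,3,4,3)
P² = 1152/35
sum k=0..1:
  [0] +1/8 = 1/8
  [1] −1/36 = -1/36
S = 7/72
C² = P²·S² = 14/45 ; C = +0.557773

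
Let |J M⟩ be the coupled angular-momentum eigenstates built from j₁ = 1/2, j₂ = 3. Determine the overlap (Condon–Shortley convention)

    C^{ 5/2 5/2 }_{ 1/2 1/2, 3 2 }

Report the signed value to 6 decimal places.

√[6·1!0!5!/7! · 1!0!5!1!5!0!] = √(14400/7)
  +(−1)^0/∏(0,1,0,5,0,0)! = 1/120  (running 1/120)
⟨..|..⟩ = √(14400/7)·(1/120) = +0.377964

+√(1/7) = +0.377964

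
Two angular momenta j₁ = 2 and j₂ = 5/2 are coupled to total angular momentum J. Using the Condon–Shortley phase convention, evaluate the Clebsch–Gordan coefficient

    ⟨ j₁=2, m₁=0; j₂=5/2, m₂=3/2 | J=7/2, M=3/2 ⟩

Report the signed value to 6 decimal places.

√[8·1!3!4!/9! · 2!2!4!1!5!2!] = √(512/7)
  +(−1)^0/∏(0,1,2,4,1,0)! = 1/48  (running 1/48)
  +(−1)^1/∏(1,0,1,3,2,1)! = -1/12  (running -1/16)
⟨..|..⟩ = √(512/7)·(-1/16) = -0.534522

-0.534522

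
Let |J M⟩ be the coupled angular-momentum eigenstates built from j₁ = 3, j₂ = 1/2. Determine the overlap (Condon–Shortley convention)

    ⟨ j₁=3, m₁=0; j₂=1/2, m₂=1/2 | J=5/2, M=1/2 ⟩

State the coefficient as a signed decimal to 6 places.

√[6·1!5!0!/7! · 3!3!1!0!3!2!] = √(432/7)
  +(−1)^1/∏(1,0,2,0,3,0)! = -1/12  (running -1/12)
⟨..|..⟩ = √(432/7)·(-1/12) = -0.654654

−√(3/7) = -0.654654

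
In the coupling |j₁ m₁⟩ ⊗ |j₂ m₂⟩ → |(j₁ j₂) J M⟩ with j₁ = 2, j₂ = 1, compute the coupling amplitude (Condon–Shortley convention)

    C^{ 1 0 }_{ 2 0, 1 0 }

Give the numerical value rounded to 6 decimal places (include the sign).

j₁+j₂−J=2  J+j₁−j₂=2  J−j₁+j₂=0  j₁+j₂+J+1=5
(j₁±m₁, j₂±m₂, J±M) = (2,2,1,1,1,1)
P² = 2/5
sum k=1..1:
  [1] −1/1 = -1
S = -1
C² = P²·S² = 2/5 ; C = -0.632456

-0.632456  (= −√(2/5))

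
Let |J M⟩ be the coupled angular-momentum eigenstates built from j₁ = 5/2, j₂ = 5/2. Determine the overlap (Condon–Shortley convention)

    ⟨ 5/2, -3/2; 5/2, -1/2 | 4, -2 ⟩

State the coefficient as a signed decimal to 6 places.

-0.422577

triangle: 1!×4!×4!/10! = 576/3628800
(j±m)!: 1!×4!×2!×3!×2!×6! = 414720
prefactor² = (2J+1)×Δ×N² = 20736/35
  k=0: +1/(0!×1!×4!×2!×0!×2!) = 1/96
  k=1: −1/(1!×0!×3!×1!×1!×3!) = -1/36
Σ = -5/288  ⇒  CG² = 20736/35×(-5/288)² = 5/28
CG = −√(5/28) = -0.422577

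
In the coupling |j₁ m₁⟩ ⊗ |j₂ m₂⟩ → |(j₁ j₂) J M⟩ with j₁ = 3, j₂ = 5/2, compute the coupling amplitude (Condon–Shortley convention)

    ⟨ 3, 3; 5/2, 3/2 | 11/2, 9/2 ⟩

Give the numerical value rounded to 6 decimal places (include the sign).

+√(5/11) = +0.674200

√[12·0!6!5!/12! · 6!0!4!1!10!1!] = √(1492992000/11)
  +(−1)^0/∏(0,0,0,4,6,1)! = 1/17280  (running 1/17280)
⟨..|..⟩ = √(1492992000/11)·(1/17280) = +0.674200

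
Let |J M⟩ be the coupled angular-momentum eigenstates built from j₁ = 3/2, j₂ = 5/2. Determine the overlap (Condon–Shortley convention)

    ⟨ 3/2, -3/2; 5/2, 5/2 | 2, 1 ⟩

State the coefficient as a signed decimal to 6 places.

+√(5/14) = +0.597614

j₁+j₂−J=2  J+j₁−j₂=1  J−j₁+j₂=3  j₁+j₂+J+1=7
(j₁±m₁, j₂±m₂, J±M) = (0,3,5,0,3,1)
P² = 360/7
sum k=2..2:
  [2] +1/12 = 1/12
S = 1/12
C² = P²·S² = 5/14 ; C = +0.597614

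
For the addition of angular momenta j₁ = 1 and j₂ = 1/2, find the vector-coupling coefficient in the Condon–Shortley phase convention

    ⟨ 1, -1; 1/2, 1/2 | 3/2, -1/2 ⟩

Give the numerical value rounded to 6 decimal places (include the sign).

+√(1/3) ≈ +0.577350

j₁+j₂−J=0  J+j₁−j₂=2  J−j₁+j₂=1  j₁+j₂+J+1=4
(j₁±m₁, j₂±m₂, J±M) = (0,2,1,0,1,2)
P² = 4/3
sum k=0..0:
  [0] +1/2 = 1/2
S = 1/2
C² = P²·S² = 1/3 ; C = +0.577350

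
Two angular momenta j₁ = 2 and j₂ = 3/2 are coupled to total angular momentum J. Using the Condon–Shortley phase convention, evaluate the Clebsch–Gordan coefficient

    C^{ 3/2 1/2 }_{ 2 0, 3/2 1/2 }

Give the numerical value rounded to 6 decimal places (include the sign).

√[4·2!2!1!/6! · 2!2!2!1!2!1!] = √(16/45)
  +(−1)^1/∏(1,1,1,1,1,0)! = -1  (running -1)
  +(−1)^2/∏(2,0,0,0,2,1)! = 1/4  (running -3/4)
⟨..|..⟩ = √(16/45)·(-3/4) = -0.447214

−√(1/5) ≈ -0.447214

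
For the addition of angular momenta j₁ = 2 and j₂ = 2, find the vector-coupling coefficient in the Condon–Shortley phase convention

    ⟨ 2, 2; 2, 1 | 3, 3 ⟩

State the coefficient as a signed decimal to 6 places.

j₁+j₂−J=1  J+j₁−j₂=3  J−j₁+j₂=3  j₁+j₂+J+1=8
(j₁±m₁, j₂±m₂, J±M) = (4,0,3,1,6,0)
P² = 648
sum k=0..0:
  [0] +1/36 = 1/36
S = 1/36
C² = P²·S² = 1/2 ; C = +0.707107

+0.707107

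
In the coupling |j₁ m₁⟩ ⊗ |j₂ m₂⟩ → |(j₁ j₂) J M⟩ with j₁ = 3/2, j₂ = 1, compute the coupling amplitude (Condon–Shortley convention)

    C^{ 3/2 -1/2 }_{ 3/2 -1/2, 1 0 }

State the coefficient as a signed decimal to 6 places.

-0.258199  (= −√(1/15))

j₁+j₂−J=1  J+j₁−j₂=2  J−j₁+j₂=1  j₁+j₂+J+1=5
(j₁±m₁, j₂±m₂, J±M) = (1,2,1,1,1,2)
P² = 4/15
sum k=0..1:
  [0] +1/2 = 1/2
  [1] −1/1 = -1
S = -1/2
C² = P²·S² = 1/15 ; C = -0.258199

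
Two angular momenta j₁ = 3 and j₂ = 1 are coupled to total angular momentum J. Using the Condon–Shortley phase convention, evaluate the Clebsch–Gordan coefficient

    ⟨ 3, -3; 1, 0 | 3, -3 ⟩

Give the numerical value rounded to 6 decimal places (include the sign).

√[7·1!5!1!/8! · 0!6!1!1!0!6!] = √(10800)
  +(−1)^1/∏(1,0,5,0,0,1)! = -1/120  (running -1/120)
⟨..|..⟩ = √(10800)·(-1/120) = -0.866025

-0.866025  (= −√(3/4))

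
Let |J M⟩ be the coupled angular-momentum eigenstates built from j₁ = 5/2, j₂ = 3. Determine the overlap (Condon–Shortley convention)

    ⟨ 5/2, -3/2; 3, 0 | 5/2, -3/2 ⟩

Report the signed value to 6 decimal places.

√[6·3!2!3!/9! · 1!4!3!3!1!4!] = √(864/35)
  +(−1)^2/∏(2,1,2,1,0,2)! = 1/8  (running 1/8)
  +(−1)^3/∏(3,0,1,0,1,3)! = -1/36  (running 7/72)
⟨..|..⟩ = √(864/35)·(7/72) = +0.483046

+√(7/30) = +0.483046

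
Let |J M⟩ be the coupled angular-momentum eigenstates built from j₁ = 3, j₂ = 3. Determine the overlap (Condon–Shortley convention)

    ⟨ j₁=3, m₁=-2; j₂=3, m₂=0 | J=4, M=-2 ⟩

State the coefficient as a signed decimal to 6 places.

j₁+j₂−J=2  J+j₁−j₂=4  J−j₁+j₂=4  j₁+j₂+J+1=11
(j₁±m₁, j₂±m₂, J±M) = (1,5,3,3,2,6)
P² = 124416/77
sum k=1..2:
  [1] −1/96 = -1/96
  [2] +1/72 = 1/72
S = 1/288
C² = P²·S² = 3/154 ; C = +0.139573

+0.139573  (= +√(3/154))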